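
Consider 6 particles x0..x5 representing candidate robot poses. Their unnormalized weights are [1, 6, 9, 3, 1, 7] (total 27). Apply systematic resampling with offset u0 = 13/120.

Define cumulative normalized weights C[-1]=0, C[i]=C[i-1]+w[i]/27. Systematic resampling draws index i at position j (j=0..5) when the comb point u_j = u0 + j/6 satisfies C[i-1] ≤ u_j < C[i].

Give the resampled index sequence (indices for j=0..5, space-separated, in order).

C = [1/27, 7/27, 16/27, 19/27, 20/27, 1]
j=0: u_0=13/120 ∈ [1/27, 7/27) → index 1
j=1: u_1=11/40 ∈ [7/27, 16/27) → index 2
j=2: u_2=53/120 ∈ [7/27, 16/27) → index 2
j=3: u_3=73/120 ∈ [16/27, 19/27) → index 3
j=4: u_4=31/40 ∈ [20/27, 1) → index 5
j=5: u_5=113/120 ∈ [20/27, 1) → index 5

1 2 2 3 5 5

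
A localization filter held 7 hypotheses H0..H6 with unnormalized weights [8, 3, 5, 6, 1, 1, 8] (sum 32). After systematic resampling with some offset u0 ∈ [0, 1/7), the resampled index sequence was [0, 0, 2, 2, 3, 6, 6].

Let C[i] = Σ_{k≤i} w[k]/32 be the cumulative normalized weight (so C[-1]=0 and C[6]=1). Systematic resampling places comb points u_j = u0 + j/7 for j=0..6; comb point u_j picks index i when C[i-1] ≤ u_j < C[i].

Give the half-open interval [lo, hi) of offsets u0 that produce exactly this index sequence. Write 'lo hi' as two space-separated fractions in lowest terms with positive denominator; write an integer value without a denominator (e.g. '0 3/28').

13/224 1/14

C = [1/4, 11/32, 1/2, 11/16, 23/32, 3/4, 1]
j=0 picked index 0: u0 ∈ [0, 1/4)
j=1 picked index 0: u0 ∈ [-1/7, 3/28)
j=2 picked index 2: u0 ∈ [13/224, 3/14)
j=3 picked index 2: u0 ∈ [-19/224, 1/14)
j=4 picked index 3: u0 ∈ [-1/14, 13/112)
j=5 picked index 6: u0 ∈ [1/28, 2/7)
j=6 picked index 6: u0 ∈ [-3/28, 1/7)
intersection: [13/224, 1/14)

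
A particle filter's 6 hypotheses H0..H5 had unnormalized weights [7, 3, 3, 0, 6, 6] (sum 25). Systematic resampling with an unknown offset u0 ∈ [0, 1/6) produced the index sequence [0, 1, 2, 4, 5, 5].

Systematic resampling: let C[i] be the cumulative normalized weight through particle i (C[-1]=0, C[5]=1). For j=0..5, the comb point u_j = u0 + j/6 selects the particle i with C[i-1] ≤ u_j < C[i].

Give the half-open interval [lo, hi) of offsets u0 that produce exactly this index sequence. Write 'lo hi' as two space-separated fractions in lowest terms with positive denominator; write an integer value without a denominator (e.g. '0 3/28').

17/150 1/6

C = [7/25, 2/5, 13/25, 13/25, 19/25, 1]
j=0 picked index 0: u0 ∈ [0, 7/25)
j=1 picked index 1: u0 ∈ [17/150, 7/30)
j=2 picked index 2: u0 ∈ [1/15, 14/75)
j=3 picked index 4: u0 ∈ [1/50, 13/50)
j=4 picked index 5: u0 ∈ [7/75, 1/3)
j=5 picked index 5: u0 ∈ [-11/150, 1/6)
intersection: [17/150, 1/6)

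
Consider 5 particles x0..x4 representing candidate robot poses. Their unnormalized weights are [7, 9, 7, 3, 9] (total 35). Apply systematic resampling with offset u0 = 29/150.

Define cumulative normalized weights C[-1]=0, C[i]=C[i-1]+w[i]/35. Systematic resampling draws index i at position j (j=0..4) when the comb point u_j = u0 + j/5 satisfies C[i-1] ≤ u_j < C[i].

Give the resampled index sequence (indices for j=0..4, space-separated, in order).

C = [1/5, 16/35, 23/35, 26/35, 1]
j=0: u_0=29/150 ∈ [0, 1/5) → index 0
j=1: u_1=59/150 ∈ [1/5, 16/35) → index 1
j=2: u_2=89/150 ∈ [16/35, 23/35) → index 2
j=3: u_3=119/150 ∈ [26/35, 1) → index 4
j=4: u_4=149/150 ∈ [26/35, 1) → index 4

0 1 2 4 4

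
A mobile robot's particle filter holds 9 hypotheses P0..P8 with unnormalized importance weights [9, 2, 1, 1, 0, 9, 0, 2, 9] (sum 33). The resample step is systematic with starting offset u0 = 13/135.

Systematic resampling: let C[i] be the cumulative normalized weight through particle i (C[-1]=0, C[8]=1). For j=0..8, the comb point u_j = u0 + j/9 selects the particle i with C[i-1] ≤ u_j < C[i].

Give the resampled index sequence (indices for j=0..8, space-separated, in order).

0 0 1 5 5 5 8 8 8

C = [3/11, 1/3, 4/11, 13/33, 13/33, 2/3, 2/3, 8/11, 1]
j=0: u_0=13/135 ∈ [0, 3/11) → index 0
j=1: u_1=28/135 ∈ [0, 3/11) → index 0
j=2: u_2=43/135 ∈ [3/11, 1/3) → index 1
j=3: u_3=58/135 ∈ [13/33, 2/3) → index 5
j=4: u_4=73/135 ∈ [13/33, 2/3) → index 5
j=5: u_5=88/135 ∈ [13/33, 2/3) → index 5
j=6: u_6=103/135 ∈ [8/11, 1) → index 8
j=7: u_7=118/135 ∈ [8/11, 1) → index 8
j=8: u_8=133/135 ∈ [8/11, 1) → index 8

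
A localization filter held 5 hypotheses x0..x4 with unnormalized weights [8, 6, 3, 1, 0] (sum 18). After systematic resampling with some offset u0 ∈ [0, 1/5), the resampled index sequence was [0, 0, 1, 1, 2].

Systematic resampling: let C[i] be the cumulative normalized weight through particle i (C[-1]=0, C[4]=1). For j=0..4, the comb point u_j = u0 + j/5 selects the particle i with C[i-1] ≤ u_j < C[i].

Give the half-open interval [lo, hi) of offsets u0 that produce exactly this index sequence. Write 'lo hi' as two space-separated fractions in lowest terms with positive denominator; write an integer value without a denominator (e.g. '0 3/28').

2/45 13/90

C = [4/9, 7/9, 17/18, 1, 1]
j=0 picked index 0: u0 ∈ [0, 4/9)
j=1 picked index 0: u0 ∈ [-1/5, 11/45)
j=2 picked index 1: u0 ∈ [2/45, 17/45)
j=3 picked index 1: u0 ∈ [-7/45, 8/45)
j=4 picked index 2: u0 ∈ [-1/45, 13/90)
intersection: [2/45, 13/90)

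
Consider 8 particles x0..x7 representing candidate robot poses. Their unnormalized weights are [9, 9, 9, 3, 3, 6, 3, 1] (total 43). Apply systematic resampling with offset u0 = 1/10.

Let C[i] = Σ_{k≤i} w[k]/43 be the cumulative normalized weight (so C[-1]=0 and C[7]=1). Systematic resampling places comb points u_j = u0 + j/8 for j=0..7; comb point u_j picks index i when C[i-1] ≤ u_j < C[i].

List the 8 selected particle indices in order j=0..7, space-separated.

C = [9/43, 18/43, 27/43, 30/43, 33/43, 39/43, 42/43, 1]
j=0: u_0=1/10 ∈ [0, 9/43) → index 0
j=1: u_1=9/40 ∈ [9/43, 18/43) → index 1
j=2: u_2=7/20 ∈ [9/43, 18/43) → index 1
j=3: u_3=19/40 ∈ [18/43, 27/43) → index 2
j=4: u_4=3/5 ∈ [18/43, 27/43) → index 2
j=5: u_5=29/40 ∈ [30/43, 33/43) → index 4
j=6: u_6=17/20 ∈ [33/43, 39/43) → index 5
j=7: u_7=39/40 ∈ [39/43, 42/43) → index 6

0 1 1 2 2 4 5 6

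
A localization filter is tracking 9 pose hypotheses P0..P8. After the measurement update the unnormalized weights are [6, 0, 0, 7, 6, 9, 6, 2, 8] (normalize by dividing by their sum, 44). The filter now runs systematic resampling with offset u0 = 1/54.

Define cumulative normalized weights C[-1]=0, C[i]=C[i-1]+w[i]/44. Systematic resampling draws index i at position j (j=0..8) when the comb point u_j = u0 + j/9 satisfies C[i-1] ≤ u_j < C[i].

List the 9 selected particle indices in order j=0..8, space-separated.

0 0 3 4 5 5 6 7 8

C = [3/22, 3/22, 3/22, 13/44, 19/44, 7/11, 17/22, 9/11, 1]
j=0: u_0=1/54 ∈ [0, 3/22) → index 0
j=1: u_1=7/54 ∈ [0, 3/22) → index 0
j=2: u_2=13/54 ∈ [3/22, 13/44) → index 3
j=3: u_3=19/54 ∈ [13/44, 19/44) → index 4
j=4: u_4=25/54 ∈ [19/44, 7/11) → index 5
j=5: u_5=31/54 ∈ [19/44, 7/11) → index 5
j=6: u_6=37/54 ∈ [7/11, 17/22) → index 6
j=7: u_7=43/54 ∈ [17/22, 9/11) → index 7
j=8: u_8=49/54 ∈ [9/11, 1) → index 8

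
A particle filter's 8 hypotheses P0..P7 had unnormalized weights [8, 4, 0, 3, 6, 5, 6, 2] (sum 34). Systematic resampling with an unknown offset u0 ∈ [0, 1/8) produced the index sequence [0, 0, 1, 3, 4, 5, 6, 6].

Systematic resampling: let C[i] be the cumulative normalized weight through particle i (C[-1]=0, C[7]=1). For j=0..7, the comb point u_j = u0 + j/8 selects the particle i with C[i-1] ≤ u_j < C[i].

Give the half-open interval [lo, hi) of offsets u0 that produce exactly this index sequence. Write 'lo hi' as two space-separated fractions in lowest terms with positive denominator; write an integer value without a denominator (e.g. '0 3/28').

C = [4/17, 6/17, 6/17, 15/34, 21/34, 13/17, 16/17, 1]
j=0 picked index 0: u0 ∈ [0, 4/17)
j=1 picked index 0: u0 ∈ [-1/8, 15/136)
j=2 picked index 1: u0 ∈ [-1/68, 7/68)
j=3 picked index 3: u0 ∈ [-3/136, 9/136)
j=4 picked index 4: u0 ∈ [-1/17, 2/17)
j=5 picked index 5: u0 ∈ [-1/136, 19/136)
j=6 picked index 6: u0 ∈ [1/68, 13/68)
j=7 picked index 6: u0 ∈ [-15/136, 9/136)
intersection: [1/68, 9/136)

1/68 9/136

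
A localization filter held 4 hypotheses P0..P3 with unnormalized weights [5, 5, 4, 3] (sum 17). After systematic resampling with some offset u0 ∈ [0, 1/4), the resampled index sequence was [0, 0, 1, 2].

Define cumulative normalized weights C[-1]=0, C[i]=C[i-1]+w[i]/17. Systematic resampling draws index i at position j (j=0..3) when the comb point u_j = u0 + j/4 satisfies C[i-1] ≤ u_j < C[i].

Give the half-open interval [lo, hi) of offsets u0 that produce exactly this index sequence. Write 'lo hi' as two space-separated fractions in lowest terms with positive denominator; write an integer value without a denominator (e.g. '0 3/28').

C = [5/17, 10/17, 14/17, 1]
j=0 picked index 0: u0 ∈ [0, 5/17)
j=1 picked index 0: u0 ∈ [-1/4, 3/68)
j=2 picked index 1: u0 ∈ [-7/34, 3/34)
j=3 picked index 2: u0 ∈ [-11/68, 5/68)
intersection: [0, 3/68)

0 3/68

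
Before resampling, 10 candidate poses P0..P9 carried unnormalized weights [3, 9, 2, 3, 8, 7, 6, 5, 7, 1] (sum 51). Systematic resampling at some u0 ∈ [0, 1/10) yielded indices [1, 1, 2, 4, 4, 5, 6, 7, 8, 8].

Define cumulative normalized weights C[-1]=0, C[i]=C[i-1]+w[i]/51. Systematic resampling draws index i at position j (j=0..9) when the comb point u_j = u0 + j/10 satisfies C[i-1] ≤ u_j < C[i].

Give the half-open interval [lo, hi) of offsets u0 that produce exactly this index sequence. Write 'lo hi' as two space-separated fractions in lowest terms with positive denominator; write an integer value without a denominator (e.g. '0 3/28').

1/17 19/255

C = [1/17, 4/17, 14/51, 1/3, 25/51, 32/51, 38/51, 43/51, 50/51, 1]
j=0 picked index 1: u0 ∈ [1/17, 4/17)
j=1 picked index 1: u0 ∈ [-7/170, 23/170)
j=2 picked index 2: u0 ∈ [3/85, 19/255)
j=3 picked index 4: u0 ∈ [1/30, 97/510)
j=4 picked index 4: u0 ∈ [-1/15, 23/255)
j=5 picked index 5: u0 ∈ [-1/102, 13/102)
j=6 picked index 6: u0 ∈ [7/255, 37/255)
j=7 picked index 7: u0 ∈ [23/510, 73/510)
j=8 picked index 8: u0 ∈ [11/255, 46/255)
j=9 picked index 8: u0 ∈ [-29/510, 41/510)
intersection: [1/17, 19/255)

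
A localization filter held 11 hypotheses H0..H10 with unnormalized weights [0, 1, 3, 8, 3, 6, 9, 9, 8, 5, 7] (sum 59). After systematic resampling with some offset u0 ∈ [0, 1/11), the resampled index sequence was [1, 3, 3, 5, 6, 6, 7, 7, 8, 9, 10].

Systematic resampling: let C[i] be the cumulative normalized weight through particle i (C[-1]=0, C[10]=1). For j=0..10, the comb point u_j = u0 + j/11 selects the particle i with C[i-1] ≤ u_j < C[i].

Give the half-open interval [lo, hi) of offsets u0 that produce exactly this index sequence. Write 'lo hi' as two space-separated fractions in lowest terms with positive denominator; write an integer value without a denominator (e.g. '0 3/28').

C = [0, 1/59, 4/59, 12/59, 15/59, 21/59, 30/59, 39/59, 47/59, 52/59, 1]
j=0 picked index 1: u0 ∈ [0, 1/59)
j=1 picked index 3: u0 ∈ [-15/649, 73/649)
j=2 picked index 3: u0 ∈ [-74/649, 14/649)
j=3 picked index 5: u0 ∈ [-12/649, 54/649)
j=4 picked index 6: u0 ∈ [-5/649, 94/649)
j=5 picked index 6: u0 ∈ [-64/649, 35/649)
j=6 picked index 7: u0 ∈ [-24/649, 75/649)
j=7 picked index 7: u0 ∈ [-83/649, 16/649)
j=8 picked index 8: u0 ∈ [-43/649, 45/649)
j=9 picked index 9: u0 ∈ [-14/649, 41/649)
j=10 picked index 10: u0 ∈ [-18/649, 1/11)
intersection: [0, 1/59)

0 1/59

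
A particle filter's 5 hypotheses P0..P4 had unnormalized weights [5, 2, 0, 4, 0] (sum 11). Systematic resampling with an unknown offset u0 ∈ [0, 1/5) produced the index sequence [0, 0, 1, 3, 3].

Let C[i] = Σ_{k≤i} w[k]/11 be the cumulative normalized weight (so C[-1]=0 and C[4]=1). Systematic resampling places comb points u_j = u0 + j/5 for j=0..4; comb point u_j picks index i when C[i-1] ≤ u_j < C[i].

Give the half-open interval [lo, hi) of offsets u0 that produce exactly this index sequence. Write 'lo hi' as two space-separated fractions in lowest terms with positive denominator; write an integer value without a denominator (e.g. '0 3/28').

3/55 1/5

C = [5/11, 7/11, 7/11, 1, 1]
j=0 picked index 0: u0 ∈ [0, 5/11)
j=1 picked index 0: u0 ∈ [-1/5, 14/55)
j=2 picked index 1: u0 ∈ [3/55, 13/55)
j=3 picked index 3: u0 ∈ [2/55, 2/5)
j=4 picked index 3: u0 ∈ [-9/55, 1/5)
intersection: [3/55, 1/5)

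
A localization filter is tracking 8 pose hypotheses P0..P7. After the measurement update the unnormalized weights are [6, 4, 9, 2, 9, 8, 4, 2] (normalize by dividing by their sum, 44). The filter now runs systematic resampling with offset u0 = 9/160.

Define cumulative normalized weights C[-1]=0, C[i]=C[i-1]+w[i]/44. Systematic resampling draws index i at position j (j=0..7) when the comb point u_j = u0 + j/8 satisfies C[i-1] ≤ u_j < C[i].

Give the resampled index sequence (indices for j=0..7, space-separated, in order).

C = [3/22, 5/22, 19/44, 21/44, 15/22, 19/22, 21/22, 1]
j=0: u_0=9/160 ∈ [0, 3/22) → index 0
j=1: u_1=29/160 ∈ [3/22, 5/22) → index 1
j=2: u_2=49/160 ∈ [5/22, 19/44) → index 2
j=3: u_3=69/160 ∈ [5/22, 19/44) → index 2
j=4: u_4=89/160 ∈ [21/44, 15/22) → index 4
j=5: u_5=109/160 ∈ [21/44, 15/22) → index 4
j=6: u_6=129/160 ∈ [15/22, 19/22) → index 5
j=7: u_7=149/160 ∈ [19/22, 21/22) → index 6

0 1 2 2 4 4 5 6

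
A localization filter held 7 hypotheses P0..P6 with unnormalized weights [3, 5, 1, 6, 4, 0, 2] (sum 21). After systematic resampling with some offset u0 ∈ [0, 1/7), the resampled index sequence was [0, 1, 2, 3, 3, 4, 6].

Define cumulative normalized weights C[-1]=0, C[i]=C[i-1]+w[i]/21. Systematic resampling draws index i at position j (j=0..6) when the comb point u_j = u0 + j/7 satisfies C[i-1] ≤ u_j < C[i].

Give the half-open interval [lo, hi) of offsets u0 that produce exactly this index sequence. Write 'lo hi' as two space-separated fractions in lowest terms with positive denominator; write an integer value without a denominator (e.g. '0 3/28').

C = [1/7, 8/21, 3/7, 5/7, 19/21, 19/21, 1]
j=0 picked index 0: u0 ∈ [0, 1/7)
j=1 picked index 1: u0 ∈ [0, 5/21)
j=2 picked index 2: u0 ∈ [2/21, 1/7)
j=3 picked index 3: u0 ∈ [0, 2/7)
j=4 picked index 3: u0 ∈ [-1/7, 1/7)
j=5 picked index 4: u0 ∈ [0, 4/21)
j=6 picked index 6: u0 ∈ [1/21, 1/7)
intersection: [2/21, 1/7)

2/21 1/7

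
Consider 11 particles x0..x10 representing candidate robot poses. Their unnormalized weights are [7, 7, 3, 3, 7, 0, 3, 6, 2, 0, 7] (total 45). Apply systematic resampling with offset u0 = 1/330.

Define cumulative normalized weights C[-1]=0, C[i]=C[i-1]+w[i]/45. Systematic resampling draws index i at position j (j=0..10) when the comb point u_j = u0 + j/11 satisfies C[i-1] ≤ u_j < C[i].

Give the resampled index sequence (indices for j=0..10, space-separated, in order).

C = [7/45, 14/45, 17/45, 4/9, 3/5, 3/5, 2/3, 4/5, 38/45, 38/45, 1]
j=0: u_0=1/330 ∈ [0, 7/45) → index 0
j=1: u_1=31/330 ∈ [0, 7/45) → index 0
j=2: u_2=61/330 ∈ [7/45, 14/45) → index 1
j=3: u_3=91/330 ∈ [7/45, 14/45) → index 1
j=4: u_4=11/30 ∈ [14/45, 17/45) → index 2
j=5: u_5=151/330 ∈ [4/9, 3/5) → index 4
j=6: u_6=181/330 ∈ [4/9, 3/5) → index 4
j=7: u_7=211/330 ∈ [3/5, 2/3) → index 6
j=8: u_8=241/330 ∈ [2/3, 4/5) → index 7
j=9: u_9=271/330 ∈ [4/5, 38/45) → index 8
j=10: u_10=301/330 ∈ [38/45, 1) → index 10

0 0 1 1 2 4 4 6 7 8 10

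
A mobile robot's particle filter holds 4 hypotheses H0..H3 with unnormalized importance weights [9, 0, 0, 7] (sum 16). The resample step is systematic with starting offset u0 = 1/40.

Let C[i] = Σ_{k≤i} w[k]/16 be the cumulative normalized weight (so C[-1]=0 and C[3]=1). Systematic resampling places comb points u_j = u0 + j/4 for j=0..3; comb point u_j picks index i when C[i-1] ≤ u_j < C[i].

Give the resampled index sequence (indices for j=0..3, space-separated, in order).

C = [9/16, 9/16, 9/16, 1]
j=0: u_0=1/40 ∈ [0, 9/16) → index 0
j=1: u_1=11/40 ∈ [0, 9/16) → index 0
j=2: u_2=21/40 ∈ [0, 9/16) → index 0
j=3: u_3=31/40 ∈ [9/16, 1) → index 3

0 0 0 3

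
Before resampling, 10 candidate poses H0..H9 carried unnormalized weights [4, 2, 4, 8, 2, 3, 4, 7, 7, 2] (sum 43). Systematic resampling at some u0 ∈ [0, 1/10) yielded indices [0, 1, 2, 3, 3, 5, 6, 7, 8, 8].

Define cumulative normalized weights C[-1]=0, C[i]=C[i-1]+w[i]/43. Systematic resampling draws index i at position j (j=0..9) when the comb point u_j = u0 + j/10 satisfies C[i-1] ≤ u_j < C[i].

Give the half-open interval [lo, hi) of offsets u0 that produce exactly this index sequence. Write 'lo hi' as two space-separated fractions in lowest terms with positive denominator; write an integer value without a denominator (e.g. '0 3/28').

0 4/215

C = [4/43, 6/43, 10/43, 18/43, 20/43, 23/43, 27/43, 34/43, 41/43, 1]
j=0 picked index 0: u0 ∈ [0, 4/43)
j=1 picked index 1: u0 ∈ [-3/430, 17/430)
j=2 picked index 2: u0 ∈ [-13/215, 7/215)
j=3 picked index 3: u0 ∈ [-29/430, 51/430)
j=4 picked index 3: u0 ∈ [-36/215, 4/215)
j=5 picked index 5: u0 ∈ [-3/86, 3/86)
j=6 picked index 6: u0 ∈ [-14/215, 6/215)
j=7 picked index 7: u0 ∈ [-31/430, 39/430)
j=8 picked index 8: u0 ∈ [-2/215, 33/215)
j=9 picked index 8: u0 ∈ [-47/430, 23/430)
intersection: [0, 4/215)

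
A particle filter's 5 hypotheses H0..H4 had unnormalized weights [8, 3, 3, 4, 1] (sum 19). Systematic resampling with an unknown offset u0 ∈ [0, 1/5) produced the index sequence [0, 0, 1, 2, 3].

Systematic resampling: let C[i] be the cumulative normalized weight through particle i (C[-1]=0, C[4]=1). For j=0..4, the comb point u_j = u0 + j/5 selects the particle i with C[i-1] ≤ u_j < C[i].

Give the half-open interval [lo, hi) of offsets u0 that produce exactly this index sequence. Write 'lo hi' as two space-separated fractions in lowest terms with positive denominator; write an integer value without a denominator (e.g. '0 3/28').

2/95 13/95

C = [8/19, 11/19, 14/19, 18/19, 1]
j=0 picked index 0: u0 ∈ [0, 8/19)
j=1 picked index 0: u0 ∈ [-1/5, 21/95)
j=2 picked index 1: u0 ∈ [2/95, 17/95)
j=3 picked index 2: u0 ∈ [-2/95, 13/95)
j=4 picked index 3: u0 ∈ [-6/95, 14/95)
intersection: [2/95, 13/95)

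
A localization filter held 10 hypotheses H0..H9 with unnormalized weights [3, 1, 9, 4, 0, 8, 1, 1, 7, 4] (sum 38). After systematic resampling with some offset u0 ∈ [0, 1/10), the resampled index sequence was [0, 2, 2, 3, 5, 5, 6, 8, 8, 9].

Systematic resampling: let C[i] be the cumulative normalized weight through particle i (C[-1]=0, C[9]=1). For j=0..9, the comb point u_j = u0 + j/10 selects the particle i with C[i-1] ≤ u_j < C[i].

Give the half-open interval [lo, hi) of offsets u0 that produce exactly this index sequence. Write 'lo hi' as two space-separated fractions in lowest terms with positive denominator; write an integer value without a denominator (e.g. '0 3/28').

11/190 3/38

C = [3/38, 2/19, 13/38, 17/38, 17/38, 25/38, 13/19, 27/38, 17/19, 1]
j=0 picked index 0: u0 ∈ [0, 3/38)
j=1 picked index 2: u0 ∈ [1/190, 23/95)
j=2 picked index 2: u0 ∈ [-9/95, 27/190)
j=3 picked index 3: u0 ∈ [4/95, 14/95)
j=4 picked index 5: u0 ∈ [9/190, 49/190)
j=5 picked index 5: u0 ∈ [-1/19, 3/19)
j=6 picked index 6: u0 ∈ [11/190, 8/95)
j=7 picked index 8: u0 ∈ [1/95, 37/190)
j=8 picked index 8: u0 ∈ [-17/190, 9/95)
j=9 picked index 9: u0 ∈ [-1/190, 1/10)
intersection: [11/190, 3/38)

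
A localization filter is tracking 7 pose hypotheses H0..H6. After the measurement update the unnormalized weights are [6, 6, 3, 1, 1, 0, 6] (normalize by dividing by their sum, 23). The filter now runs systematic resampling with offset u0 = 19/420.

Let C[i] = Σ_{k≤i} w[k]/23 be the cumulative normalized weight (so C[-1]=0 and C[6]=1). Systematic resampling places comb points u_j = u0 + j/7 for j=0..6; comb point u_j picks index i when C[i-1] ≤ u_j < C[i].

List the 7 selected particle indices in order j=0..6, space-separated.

0 0 1 1 2 6 6

C = [6/23, 12/23, 15/23, 16/23, 17/23, 17/23, 1]
j=0: u_0=19/420 ∈ [0, 6/23) → index 0
j=1: u_1=79/420 ∈ [0, 6/23) → index 0
j=2: u_2=139/420 ∈ [6/23, 12/23) → index 1
j=3: u_3=199/420 ∈ [6/23, 12/23) → index 1
j=4: u_4=37/60 ∈ [12/23, 15/23) → index 2
j=5: u_5=319/420 ∈ [17/23, 1) → index 6
j=6: u_6=379/420 ∈ [17/23, 1) → index 6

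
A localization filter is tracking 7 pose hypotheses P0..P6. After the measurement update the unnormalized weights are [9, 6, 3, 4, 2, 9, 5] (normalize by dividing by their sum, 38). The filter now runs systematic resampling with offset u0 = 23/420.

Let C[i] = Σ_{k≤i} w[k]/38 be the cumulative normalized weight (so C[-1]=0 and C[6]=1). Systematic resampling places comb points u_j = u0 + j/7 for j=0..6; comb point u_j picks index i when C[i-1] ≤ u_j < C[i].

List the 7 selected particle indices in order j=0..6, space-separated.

C = [9/38, 15/38, 9/19, 11/19, 12/19, 33/38, 1]
j=0: u_0=23/420 ∈ [0, 9/38) → index 0
j=1: u_1=83/420 ∈ [0, 9/38) → index 0
j=2: u_2=143/420 ∈ [9/38, 15/38) → index 1
j=3: u_3=29/60 ∈ [9/19, 11/19) → index 3
j=4: u_4=263/420 ∈ [11/19, 12/19) → index 4
j=5: u_5=323/420 ∈ [12/19, 33/38) → index 5
j=6: u_6=383/420 ∈ [33/38, 1) → index 6

0 0 1 3 4 5 6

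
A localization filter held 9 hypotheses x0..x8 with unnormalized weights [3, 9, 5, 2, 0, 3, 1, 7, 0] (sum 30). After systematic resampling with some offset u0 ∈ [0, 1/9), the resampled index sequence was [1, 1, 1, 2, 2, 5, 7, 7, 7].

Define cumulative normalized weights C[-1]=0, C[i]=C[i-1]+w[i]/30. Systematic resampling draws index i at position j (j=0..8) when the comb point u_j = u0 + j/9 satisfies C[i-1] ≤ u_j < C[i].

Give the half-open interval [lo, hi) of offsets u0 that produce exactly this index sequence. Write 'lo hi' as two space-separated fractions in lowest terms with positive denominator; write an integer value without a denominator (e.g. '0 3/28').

C = [1/10, 2/5, 17/30, 19/30, 19/30, 11/15, 23/30, 1, 1]
j=0 picked index 1: u0 ∈ [1/10, 2/5)
j=1 picked index 1: u0 ∈ [-1/90, 13/45)
j=2 picked index 1: u0 ∈ [-11/90, 8/45)
j=3 picked index 2: u0 ∈ [1/15, 7/30)
j=4 picked index 2: u0 ∈ [-2/45, 11/90)
j=5 picked index 5: u0 ∈ [7/90, 8/45)
j=6 picked index 7: u0 ∈ [1/10, 1/3)
j=7 picked index 7: u0 ∈ [-1/90, 2/9)
j=8 picked index 7: u0 ∈ [-11/90, 1/9)
intersection: [1/10, 1/9)

1/10 1/9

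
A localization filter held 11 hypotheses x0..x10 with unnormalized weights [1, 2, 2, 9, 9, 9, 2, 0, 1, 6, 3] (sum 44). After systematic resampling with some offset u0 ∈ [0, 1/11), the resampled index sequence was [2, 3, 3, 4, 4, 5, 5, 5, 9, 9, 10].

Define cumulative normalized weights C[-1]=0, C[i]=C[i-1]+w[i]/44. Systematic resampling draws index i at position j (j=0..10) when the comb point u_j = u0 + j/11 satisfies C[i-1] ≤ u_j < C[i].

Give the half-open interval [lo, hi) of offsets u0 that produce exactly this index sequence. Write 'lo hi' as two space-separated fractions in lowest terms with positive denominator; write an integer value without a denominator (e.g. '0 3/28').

3/44 1/11

C = [1/44, 3/44, 5/44, 7/22, 23/44, 8/11, 17/22, 17/22, 35/44, 41/44, 1]
j=0 picked index 2: u0 ∈ [3/44, 5/44)
j=1 picked index 3: u0 ∈ [1/44, 5/22)
j=2 picked index 3: u0 ∈ [-3/44, 3/22)
j=3 picked index 4: u0 ∈ [1/22, 1/4)
j=4 picked index 4: u0 ∈ [-1/22, 7/44)
j=5 picked index 5: u0 ∈ [3/44, 3/11)
j=6 picked index 5: u0 ∈ [-1/44, 2/11)
j=7 picked index 5: u0 ∈ [-5/44, 1/11)
j=8 picked index 9: u0 ∈ [3/44, 9/44)
j=9 picked index 9: u0 ∈ [-1/44, 5/44)
j=10 picked index 10: u0 ∈ [1/44, 1/11)
intersection: [3/44, 1/11)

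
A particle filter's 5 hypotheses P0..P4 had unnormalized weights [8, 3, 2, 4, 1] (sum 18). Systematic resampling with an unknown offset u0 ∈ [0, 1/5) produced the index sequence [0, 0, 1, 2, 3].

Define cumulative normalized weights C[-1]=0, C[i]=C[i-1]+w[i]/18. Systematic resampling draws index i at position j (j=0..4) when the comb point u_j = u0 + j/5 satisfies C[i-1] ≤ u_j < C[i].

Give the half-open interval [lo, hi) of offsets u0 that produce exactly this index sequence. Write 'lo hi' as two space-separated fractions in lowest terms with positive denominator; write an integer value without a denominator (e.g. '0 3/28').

C = [4/9, 11/18, 13/18, 17/18, 1]
j=0 picked index 0: u0 ∈ [0, 4/9)
j=1 picked index 0: u0 ∈ [-1/5, 11/45)
j=2 picked index 1: u0 ∈ [2/45, 19/90)
j=3 picked index 2: u0 ∈ [1/90, 11/90)
j=4 picked index 3: u0 ∈ [-7/90, 13/90)
intersection: [2/45, 11/90)

2/45 11/90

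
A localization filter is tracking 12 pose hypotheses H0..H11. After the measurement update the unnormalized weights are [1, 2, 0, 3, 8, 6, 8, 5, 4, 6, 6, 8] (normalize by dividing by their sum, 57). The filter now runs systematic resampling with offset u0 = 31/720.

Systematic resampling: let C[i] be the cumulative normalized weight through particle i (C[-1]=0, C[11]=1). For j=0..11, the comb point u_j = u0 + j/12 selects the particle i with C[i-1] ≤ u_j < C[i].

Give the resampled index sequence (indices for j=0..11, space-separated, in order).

1 4 4 5 6 6 7 8 9 10 11 11

C = [1/57, 1/19, 1/19, 2/19, 14/57, 20/57, 28/57, 11/19, 37/57, 43/57, 49/57, 1]
j=0: u_0=31/720 ∈ [1/57, 1/19) → index 1
j=1: u_1=91/720 ∈ [2/19, 14/57) → index 4
j=2: u_2=151/720 ∈ [2/19, 14/57) → index 4
j=3: u_3=211/720 ∈ [14/57, 20/57) → index 5
j=4: u_4=271/720 ∈ [20/57, 28/57) → index 6
j=5: u_5=331/720 ∈ [20/57, 28/57) → index 6
j=6: u_6=391/720 ∈ [28/57, 11/19) → index 7
j=7: u_7=451/720 ∈ [11/19, 37/57) → index 8
j=8: u_8=511/720 ∈ [37/57, 43/57) → index 9
j=9: u_9=571/720 ∈ [43/57, 49/57) → index 10
j=10: u_10=631/720 ∈ [49/57, 1) → index 11
j=11: u_11=691/720 ∈ [49/57, 1) → index 11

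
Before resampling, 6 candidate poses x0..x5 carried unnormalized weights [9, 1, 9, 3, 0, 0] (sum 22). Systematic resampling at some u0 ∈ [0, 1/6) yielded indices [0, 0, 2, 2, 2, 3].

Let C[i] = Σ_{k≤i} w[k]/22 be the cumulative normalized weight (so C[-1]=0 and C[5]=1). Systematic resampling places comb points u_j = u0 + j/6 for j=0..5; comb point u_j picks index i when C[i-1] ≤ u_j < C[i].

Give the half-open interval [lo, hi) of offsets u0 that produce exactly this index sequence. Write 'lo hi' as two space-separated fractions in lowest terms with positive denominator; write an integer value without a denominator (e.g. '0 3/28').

4/33 1/6

C = [9/22, 5/11, 19/22, 1, 1, 1]
j=0 picked index 0: u0 ∈ [0, 9/22)
j=1 picked index 0: u0 ∈ [-1/6, 8/33)
j=2 picked index 2: u0 ∈ [4/33, 35/66)
j=3 picked index 2: u0 ∈ [-1/22, 4/11)
j=4 picked index 2: u0 ∈ [-7/33, 13/66)
j=5 picked index 3: u0 ∈ [1/33, 1/6)
intersection: [4/33, 1/6)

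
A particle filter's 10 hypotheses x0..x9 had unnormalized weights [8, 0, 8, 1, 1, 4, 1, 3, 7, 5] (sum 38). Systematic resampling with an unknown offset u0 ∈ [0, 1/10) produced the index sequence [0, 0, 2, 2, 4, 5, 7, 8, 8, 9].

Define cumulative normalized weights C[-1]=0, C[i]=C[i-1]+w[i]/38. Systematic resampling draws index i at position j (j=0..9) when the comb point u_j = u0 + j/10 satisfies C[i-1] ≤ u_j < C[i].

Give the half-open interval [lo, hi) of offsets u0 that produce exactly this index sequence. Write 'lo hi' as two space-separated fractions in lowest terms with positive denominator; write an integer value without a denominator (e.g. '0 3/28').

C = [4/19, 4/19, 8/19, 17/38, 9/19, 11/19, 23/38, 13/19, 33/38, 1]
j=0 picked index 0: u0 ∈ [0, 4/19)
j=1 picked index 0: u0 ∈ [-1/10, 21/190)
j=2 picked index 2: u0 ∈ [1/95, 21/95)
j=3 picked index 2: u0 ∈ [-17/190, 23/190)
j=4 picked index 4: u0 ∈ [9/190, 7/95)
j=5 picked index 5: u0 ∈ [-1/38, 3/38)
j=6 picked index 7: u0 ∈ [1/190, 8/95)
j=7 picked index 8: u0 ∈ [-3/190, 16/95)
j=8 picked index 8: u0 ∈ [-11/95, 13/190)
j=9 picked index 9: u0 ∈ [-3/95, 1/10)
intersection: [9/190, 13/190)

9/190 13/190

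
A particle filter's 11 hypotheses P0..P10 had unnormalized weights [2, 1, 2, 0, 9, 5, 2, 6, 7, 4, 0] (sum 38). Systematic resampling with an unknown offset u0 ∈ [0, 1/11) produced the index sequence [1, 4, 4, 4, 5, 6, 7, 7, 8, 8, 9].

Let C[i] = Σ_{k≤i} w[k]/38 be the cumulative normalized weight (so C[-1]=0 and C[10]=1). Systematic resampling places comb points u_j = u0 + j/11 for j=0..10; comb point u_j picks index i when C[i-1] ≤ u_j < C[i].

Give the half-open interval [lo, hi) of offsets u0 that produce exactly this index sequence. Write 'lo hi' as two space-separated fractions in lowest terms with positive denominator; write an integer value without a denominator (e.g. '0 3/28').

1/19 31/418

C = [1/19, 3/38, 5/38, 5/38, 7/19, 1/2, 21/38, 27/38, 17/19, 1, 1]
j=0 picked index 1: u0 ∈ [1/19, 3/38)
j=1 picked index 4: u0 ∈ [17/418, 58/209)
j=2 picked index 4: u0 ∈ [-21/418, 39/209)
j=3 picked index 4: u0 ∈ [-59/418, 20/209)
j=4 picked index 5: u0 ∈ [1/209, 3/22)
j=5 picked index 6: u0 ∈ [1/22, 41/418)
j=6 picked index 7: u0 ∈ [3/418, 69/418)
j=7 picked index 7: u0 ∈ [-35/418, 31/418)
j=8 picked index 8: u0 ∈ [-7/418, 35/209)
j=9 picked index 8: u0 ∈ [-45/418, 16/209)
j=10 picked index 9: u0 ∈ [-3/209, 1/11)
intersection: [1/19, 31/418)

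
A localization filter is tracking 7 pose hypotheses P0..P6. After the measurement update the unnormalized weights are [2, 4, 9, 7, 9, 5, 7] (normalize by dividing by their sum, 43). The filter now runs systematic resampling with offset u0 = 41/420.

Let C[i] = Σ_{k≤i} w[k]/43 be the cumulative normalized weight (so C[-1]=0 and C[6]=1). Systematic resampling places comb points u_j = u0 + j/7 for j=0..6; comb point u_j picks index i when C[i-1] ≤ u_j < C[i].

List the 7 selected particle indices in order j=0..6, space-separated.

1 2 3 4 4 5 6

C = [2/43, 6/43, 15/43, 22/43, 31/43, 36/43, 1]
j=0: u_0=41/420 ∈ [2/43, 6/43) → index 1
j=1: u_1=101/420 ∈ [6/43, 15/43) → index 2
j=2: u_2=23/60 ∈ [15/43, 22/43) → index 3
j=3: u_3=221/420 ∈ [22/43, 31/43) → index 4
j=4: u_4=281/420 ∈ [22/43, 31/43) → index 4
j=5: u_5=341/420 ∈ [31/43, 36/43) → index 5
j=6: u_6=401/420 ∈ [36/43, 1) → index 6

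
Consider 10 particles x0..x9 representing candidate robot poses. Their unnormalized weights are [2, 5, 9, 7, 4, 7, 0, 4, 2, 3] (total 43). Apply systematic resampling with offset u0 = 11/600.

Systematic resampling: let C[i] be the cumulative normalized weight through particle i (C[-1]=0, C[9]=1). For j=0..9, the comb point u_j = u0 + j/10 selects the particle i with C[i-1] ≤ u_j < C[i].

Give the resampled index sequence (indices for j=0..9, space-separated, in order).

0 1 2 2 3 3 4 5 7 8

C = [2/43, 7/43, 16/43, 23/43, 27/43, 34/43, 34/43, 38/43, 40/43, 1]
j=0: u_0=11/600 ∈ [0, 2/43) → index 0
j=1: u_1=71/600 ∈ [2/43, 7/43) → index 1
j=2: u_2=131/600 ∈ [7/43, 16/43) → index 2
j=3: u_3=191/600 ∈ [7/43, 16/43) → index 2
j=4: u_4=251/600 ∈ [16/43, 23/43) → index 3
j=5: u_5=311/600 ∈ [16/43, 23/43) → index 3
j=6: u_6=371/600 ∈ [23/43, 27/43) → index 4
j=7: u_7=431/600 ∈ [27/43, 34/43) → index 5
j=8: u_8=491/600 ∈ [34/43, 38/43) → index 7
j=9: u_9=551/600 ∈ [38/43, 40/43) → index 8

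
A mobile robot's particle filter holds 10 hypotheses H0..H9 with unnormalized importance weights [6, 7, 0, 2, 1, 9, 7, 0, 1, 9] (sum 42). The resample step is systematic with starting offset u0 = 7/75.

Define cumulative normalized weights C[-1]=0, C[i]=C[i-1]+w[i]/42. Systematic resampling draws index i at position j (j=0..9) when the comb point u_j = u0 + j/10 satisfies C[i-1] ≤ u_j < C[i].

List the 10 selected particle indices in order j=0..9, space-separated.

C = [1/7, 13/42, 13/42, 5/14, 8/21, 25/42, 16/21, 16/21, 11/14, 1]
j=0: u_0=7/75 ∈ [0, 1/7) → index 0
j=1: u_1=29/150 ∈ [1/7, 13/42) → index 1
j=2: u_2=22/75 ∈ [1/7, 13/42) → index 1
j=3: u_3=59/150 ∈ [8/21, 25/42) → index 5
j=4: u_4=37/75 ∈ [8/21, 25/42) → index 5
j=5: u_5=89/150 ∈ [8/21, 25/42) → index 5
j=6: u_6=52/75 ∈ [25/42, 16/21) → index 6
j=7: u_7=119/150 ∈ [11/14, 1) → index 9
j=8: u_8=67/75 ∈ [11/14, 1) → index 9
j=9: u_9=149/150 ∈ [11/14, 1) → index 9

0 1 1 5 5 5 6 9 9 9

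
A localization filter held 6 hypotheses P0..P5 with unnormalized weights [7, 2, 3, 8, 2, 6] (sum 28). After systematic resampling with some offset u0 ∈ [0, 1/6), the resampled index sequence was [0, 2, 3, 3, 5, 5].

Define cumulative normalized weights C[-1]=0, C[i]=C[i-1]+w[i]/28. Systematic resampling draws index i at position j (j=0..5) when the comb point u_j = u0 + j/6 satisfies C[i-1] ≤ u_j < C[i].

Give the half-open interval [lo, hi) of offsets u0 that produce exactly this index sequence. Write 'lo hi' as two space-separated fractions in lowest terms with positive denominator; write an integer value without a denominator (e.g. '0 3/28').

C = [1/4, 9/28, 3/7, 5/7, 11/14, 1]
j=0 picked index 0: u0 ∈ [0, 1/4)
j=1 picked index 2: u0 ∈ [13/84, 11/42)
j=2 picked index 3: u0 ∈ [2/21, 8/21)
j=3 picked index 3: u0 ∈ [-1/14, 3/14)
j=4 picked index 5: u0 ∈ [5/42, 1/3)
j=5 picked index 5: u0 ∈ [-1/21, 1/6)
intersection: [13/84, 1/6)

13/84 1/6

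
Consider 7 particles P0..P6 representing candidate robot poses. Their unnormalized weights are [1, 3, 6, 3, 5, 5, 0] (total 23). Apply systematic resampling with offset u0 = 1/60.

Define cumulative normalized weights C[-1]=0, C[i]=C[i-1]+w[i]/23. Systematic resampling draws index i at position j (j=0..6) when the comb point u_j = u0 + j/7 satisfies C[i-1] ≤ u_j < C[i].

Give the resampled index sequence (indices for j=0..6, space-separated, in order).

0 1 2 3 4 4 5

C = [1/23, 4/23, 10/23, 13/23, 18/23, 1, 1]
j=0: u_0=1/60 ∈ [0, 1/23) → index 0
j=1: u_1=67/420 ∈ [1/23, 4/23) → index 1
j=2: u_2=127/420 ∈ [4/23, 10/23) → index 2
j=3: u_3=187/420 ∈ [10/23, 13/23) → index 3
j=4: u_4=247/420 ∈ [13/23, 18/23) → index 4
j=5: u_5=307/420 ∈ [13/23, 18/23) → index 4
j=6: u_6=367/420 ∈ [18/23, 1) → index 5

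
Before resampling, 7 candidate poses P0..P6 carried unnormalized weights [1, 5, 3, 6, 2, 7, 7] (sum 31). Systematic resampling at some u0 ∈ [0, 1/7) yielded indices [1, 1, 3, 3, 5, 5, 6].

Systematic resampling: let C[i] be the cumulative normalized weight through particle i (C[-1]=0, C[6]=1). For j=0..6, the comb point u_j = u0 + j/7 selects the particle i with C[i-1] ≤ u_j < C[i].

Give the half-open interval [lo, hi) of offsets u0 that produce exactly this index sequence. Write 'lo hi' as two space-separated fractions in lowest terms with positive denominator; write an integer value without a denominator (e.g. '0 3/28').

1/31 11/217

C = [1/31, 6/31, 9/31, 15/31, 17/31, 24/31, 1]
j=0 picked index 1: u0 ∈ [1/31, 6/31)
j=1 picked index 1: u0 ∈ [-24/217, 11/217)
j=2 picked index 3: u0 ∈ [1/217, 43/217)
j=3 picked index 3: u0 ∈ [-30/217, 12/217)
j=4 picked index 5: u0 ∈ [-5/217, 44/217)
j=5 picked index 5: u0 ∈ [-36/217, 13/217)
j=6 picked index 6: u0 ∈ [-18/217, 1/7)
intersection: [1/31, 11/217)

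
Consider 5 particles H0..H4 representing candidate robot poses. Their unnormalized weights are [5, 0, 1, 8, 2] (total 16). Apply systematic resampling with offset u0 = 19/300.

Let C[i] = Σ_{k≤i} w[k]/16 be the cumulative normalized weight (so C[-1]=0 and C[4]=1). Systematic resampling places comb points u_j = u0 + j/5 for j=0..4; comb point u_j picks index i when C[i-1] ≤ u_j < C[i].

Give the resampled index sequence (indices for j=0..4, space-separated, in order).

C = [5/16, 5/16, 3/8, 7/8, 1]
j=0: u_0=19/300 ∈ [0, 5/16) → index 0
j=1: u_1=79/300 ∈ [0, 5/16) → index 0
j=2: u_2=139/300 ∈ [3/8, 7/8) → index 3
j=3: u_3=199/300 ∈ [3/8, 7/8) → index 3
j=4: u_4=259/300 ∈ [3/8, 7/8) → index 3

0 0 3 3 3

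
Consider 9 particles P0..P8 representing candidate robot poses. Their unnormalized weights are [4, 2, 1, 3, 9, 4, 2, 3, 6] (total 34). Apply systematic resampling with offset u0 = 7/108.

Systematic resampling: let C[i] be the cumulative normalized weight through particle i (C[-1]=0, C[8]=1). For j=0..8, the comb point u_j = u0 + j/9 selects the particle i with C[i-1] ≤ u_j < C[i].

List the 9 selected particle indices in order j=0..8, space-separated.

C = [2/17, 3/17, 7/34, 5/17, 19/34, 23/34, 25/34, 14/17, 1]
j=0: u_0=7/108 ∈ [0, 2/17) → index 0
j=1: u_1=19/108 ∈ [2/17, 3/17) → index 1
j=2: u_2=31/108 ∈ [7/34, 5/17) → index 3
j=3: u_3=43/108 ∈ [5/17, 19/34) → index 4
j=4: u_4=55/108 ∈ [5/17, 19/34) → index 4
j=5: u_5=67/108 ∈ [19/34, 23/34) → index 5
j=6: u_6=79/108 ∈ [23/34, 25/34) → index 6
j=7: u_7=91/108 ∈ [14/17, 1) → index 8
j=8: u_8=103/108 ∈ [14/17, 1) → index 8

0 1 3 4 4 5 6 8 8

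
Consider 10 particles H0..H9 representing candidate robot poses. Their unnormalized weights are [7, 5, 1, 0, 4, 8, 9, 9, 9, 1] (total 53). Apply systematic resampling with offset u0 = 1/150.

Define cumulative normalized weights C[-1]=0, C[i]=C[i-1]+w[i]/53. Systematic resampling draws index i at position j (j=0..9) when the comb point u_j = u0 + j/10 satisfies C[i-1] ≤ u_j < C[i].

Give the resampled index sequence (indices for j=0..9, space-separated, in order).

0 0 1 4 5 6 6 7 7 8

C = [7/53, 12/53, 13/53, 13/53, 17/53, 25/53, 34/53, 43/53, 52/53, 1]
j=0: u_0=1/150 ∈ [0, 7/53) → index 0
j=1: u_1=8/75 ∈ [0, 7/53) → index 0
j=2: u_2=31/150 ∈ [7/53, 12/53) → index 1
j=3: u_3=23/75 ∈ [13/53, 17/53) → index 4
j=4: u_4=61/150 ∈ [17/53, 25/53) → index 5
j=5: u_5=38/75 ∈ [25/53, 34/53) → index 6
j=6: u_6=91/150 ∈ [25/53, 34/53) → index 6
j=7: u_7=53/75 ∈ [34/53, 43/53) → index 7
j=8: u_8=121/150 ∈ [34/53, 43/53) → index 7
j=9: u_9=68/75 ∈ [43/53, 52/53) → index 8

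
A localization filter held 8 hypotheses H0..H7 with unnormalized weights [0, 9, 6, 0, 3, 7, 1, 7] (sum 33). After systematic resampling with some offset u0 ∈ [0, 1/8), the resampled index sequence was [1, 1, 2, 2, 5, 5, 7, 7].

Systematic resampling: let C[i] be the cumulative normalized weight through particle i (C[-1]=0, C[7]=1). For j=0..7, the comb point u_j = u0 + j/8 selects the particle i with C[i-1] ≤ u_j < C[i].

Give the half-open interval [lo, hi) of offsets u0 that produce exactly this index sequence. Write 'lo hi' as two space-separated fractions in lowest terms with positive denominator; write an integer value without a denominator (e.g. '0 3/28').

C = [0, 3/11, 5/11, 5/11, 6/11, 25/33, 26/33, 1]
j=0 picked index 1: u0 ∈ [0, 3/11)
j=1 picked index 1: u0 ∈ [-1/8, 13/88)
j=2 picked index 2: u0 ∈ [1/44, 9/44)
j=3 picked index 2: u0 ∈ [-9/88, 7/88)
j=4 picked index 5: u0 ∈ [1/22, 17/66)
j=5 picked index 5: u0 ∈ [-7/88, 35/264)
j=6 picked index 7: u0 ∈ [5/132, 1/4)
j=7 picked index 7: u0 ∈ [-23/264, 1/8)
intersection: [1/22, 7/88)

1/22 7/88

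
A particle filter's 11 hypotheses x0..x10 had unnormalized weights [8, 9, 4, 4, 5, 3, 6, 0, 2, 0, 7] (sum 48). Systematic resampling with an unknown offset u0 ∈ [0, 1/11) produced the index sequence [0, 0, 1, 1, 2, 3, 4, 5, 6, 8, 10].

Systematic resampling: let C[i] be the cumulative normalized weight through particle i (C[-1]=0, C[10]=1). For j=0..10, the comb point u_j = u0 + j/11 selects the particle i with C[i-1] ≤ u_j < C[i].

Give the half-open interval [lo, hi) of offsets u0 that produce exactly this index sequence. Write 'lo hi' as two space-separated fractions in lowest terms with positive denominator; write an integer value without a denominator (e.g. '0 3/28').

0 19/528

C = [1/6, 17/48, 7/16, 25/48, 5/8, 11/16, 13/16, 13/16, 41/48, 41/48, 1]
j=0 picked index 0: u0 ∈ [0, 1/6)
j=1 picked index 0: u0 ∈ [-1/11, 5/66)
j=2 picked index 1: u0 ∈ [-1/66, 91/528)
j=3 picked index 1: u0 ∈ [-7/66, 43/528)
j=4 picked index 2: u0 ∈ [-5/528, 13/176)
j=5 picked index 3: u0 ∈ [-3/176, 35/528)
j=6 picked index 4: u0 ∈ [-13/528, 7/88)
j=7 picked index 5: u0 ∈ [-1/88, 9/176)
j=8 picked index 6: u0 ∈ [-7/176, 15/176)
j=9 picked index 8: u0 ∈ [-1/176, 19/528)
j=10 picked index 10: u0 ∈ [-29/528, 1/11)
intersection: [0, 19/528)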